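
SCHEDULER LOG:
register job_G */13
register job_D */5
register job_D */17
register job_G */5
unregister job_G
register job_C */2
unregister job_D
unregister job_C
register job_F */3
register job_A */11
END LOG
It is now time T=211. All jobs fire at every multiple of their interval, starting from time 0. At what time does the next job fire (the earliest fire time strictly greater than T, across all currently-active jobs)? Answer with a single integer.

Answer: 213

Derivation:
Op 1: register job_G */13 -> active={job_G:*/13}
Op 2: register job_D */5 -> active={job_D:*/5, job_G:*/13}
Op 3: register job_D */17 -> active={job_D:*/17, job_G:*/13}
Op 4: register job_G */5 -> active={job_D:*/17, job_G:*/5}
Op 5: unregister job_G -> active={job_D:*/17}
Op 6: register job_C */2 -> active={job_C:*/2, job_D:*/17}
Op 7: unregister job_D -> active={job_C:*/2}
Op 8: unregister job_C -> active={}
Op 9: register job_F */3 -> active={job_F:*/3}
Op 10: register job_A */11 -> active={job_A:*/11, job_F:*/3}
  job_A: interval 11, next fire after T=211 is 220
  job_F: interval 3, next fire after T=211 is 213
Earliest fire time = 213 (job job_F)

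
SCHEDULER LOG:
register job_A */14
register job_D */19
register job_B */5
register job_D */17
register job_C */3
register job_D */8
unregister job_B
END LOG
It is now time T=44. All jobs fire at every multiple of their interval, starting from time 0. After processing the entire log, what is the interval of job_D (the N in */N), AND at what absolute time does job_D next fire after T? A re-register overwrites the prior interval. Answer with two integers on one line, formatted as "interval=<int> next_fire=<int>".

Op 1: register job_A */14 -> active={job_A:*/14}
Op 2: register job_D */19 -> active={job_A:*/14, job_D:*/19}
Op 3: register job_B */5 -> active={job_A:*/14, job_B:*/5, job_D:*/19}
Op 4: register job_D */17 -> active={job_A:*/14, job_B:*/5, job_D:*/17}
Op 5: register job_C */3 -> active={job_A:*/14, job_B:*/5, job_C:*/3, job_D:*/17}
Op 6: register job_D */8 -> active={job_A:*/14, job_B:*/5, job_C:*/3, job_D:*/8}
Op 7: unregister job_B -> active={job_A:*/14, job_C:*/3, job_D:*/8}
Final interval of job_D = 8
Next fire of job_D after T=44: (44//8+1)*8 = 48

Answer: interval=8 next_fire=48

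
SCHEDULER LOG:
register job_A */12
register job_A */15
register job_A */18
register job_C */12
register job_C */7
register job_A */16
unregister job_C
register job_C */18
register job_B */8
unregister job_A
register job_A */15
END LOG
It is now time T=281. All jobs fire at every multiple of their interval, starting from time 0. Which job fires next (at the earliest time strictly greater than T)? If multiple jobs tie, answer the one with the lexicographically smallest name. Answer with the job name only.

Op 1: register job_A */12 -> active={job_A:*/12}
Op 2: register job_A */15 -> active={job_A:*/15}
Op 3: register job_A */18 -> active={job_A:*/18}
Op 4: register job_C */12 -> active={job_A:*/18, job_C:*/12}
Op 5: register job_C */7 -> active={job_A:*/18, job_C:*/7}
Op 6: register job_A */16 -> active={job_A:*/16, job_C:*/7}
Op 7: unregister job_C -> active={job_A:*/16}
Op 8: register job_C */18 -> active={job_A:*/16, job_C:*/18}
Op 9: register job_B */8 -> active={job_A:*/16, job_B:*/8, job_C:*/18}
Op 10: unregister job_A -> active={job_B:*/8, job_C:*/18}
Op 11: register job_A */15 -> active={job_A:*/15, job_B:*/8, job_C:*/18}
  job_A: interval 15, next fire after T=281 is 285
  job_B: interval 8, next fire after T=281 is 288
  job_C: interval 18, next fire after T=281 is 288
Earliest = 285, winner (lex tiebreak) = job_A

Answer: job_A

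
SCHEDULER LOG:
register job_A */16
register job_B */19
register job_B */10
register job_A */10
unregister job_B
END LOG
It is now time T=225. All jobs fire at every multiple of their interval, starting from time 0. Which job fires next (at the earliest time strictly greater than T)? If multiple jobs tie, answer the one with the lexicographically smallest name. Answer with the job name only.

Answer: job_A

Derivation:
Op 1: register job_A */16 -> active={job_A:*/16}
Op 2: register job_B */19 -> active={job_A:*/16, job_B:*/19}
Op 3: register job_B */10 -> active={job_A:*/16, job_B:*/10}
Op 4: register job_A */10 -> active={job_A:*/10, job_B:*/10}
Op 5: unregister job_B -> active={job_A:*/10}
  job_A: interval 10, next fire after T=225 is 230
Earliest = 230, winner (lex tiebreak) = job_A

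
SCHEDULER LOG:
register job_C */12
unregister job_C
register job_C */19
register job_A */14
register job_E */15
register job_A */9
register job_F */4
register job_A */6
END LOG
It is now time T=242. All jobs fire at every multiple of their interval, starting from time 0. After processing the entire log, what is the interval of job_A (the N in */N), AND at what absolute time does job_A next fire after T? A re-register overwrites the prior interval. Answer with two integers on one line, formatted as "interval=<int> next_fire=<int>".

Answer: interval=6 next_fire=246

Derivation:
Op 1: register job_C */12 -> active={job_C:*/12}
Op 2: unregister job_C -> active={}
Op 3: register job_C */19 -> active={job_C:*/19}
Op 4: register job_A */14 -> active={job_A:*/14, job_C:*/19}
Op 5: register job_E */15 -> active={job_A:*/14, job_C:*/19, job_E:*/15}
Op 6: register job_A */9 -> active={job_A:*/9, job_C:*/19, job_E:*/15}
Op 7: register job_F */4 -> active={job_A:*/9, job_C:*/19, job_E:*/15, job_F:*/4}
Op 8: register job_A */6 -> active={job_A:*/6, job_C:*/19, job_E:*/15, job_F:*/4}
Final interval of job_A = 6
Next fire of job_A after T=242: (242//6+1)*6 = 246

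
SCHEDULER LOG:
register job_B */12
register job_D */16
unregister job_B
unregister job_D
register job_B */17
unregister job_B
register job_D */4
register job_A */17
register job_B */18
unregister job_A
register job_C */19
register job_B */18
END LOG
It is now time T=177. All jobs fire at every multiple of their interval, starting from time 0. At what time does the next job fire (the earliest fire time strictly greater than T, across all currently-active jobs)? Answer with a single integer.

Op 1: register job_B */12 -> active={job_B:*/12}
Op 2: register job_D */16 -> active={job_B:*/12, job_D:*/16}
Op 3: unregister job_B -> active={job_D:*/16}
Op 4: unregister job_D -> active={}
Op 5: register job_B */17 -> active={job_B:*/17}
Op 6: unregister job_B -> active={}
Op 7: register job_D */4 -> active={job_D:*/4}
Op 8: register job_A */17 -> active={job_A:*/17, job_D:*/4}
Op 9: register job_B */18 -> active={job_A:*/17, job_B:*/18, job_D:*/4}
Op 10: unregister job_A -> active={job_B:*/18, job_D:*/4}
Op 11: register job_C */19 -> active={job_B:*/18, job_C:*/19, job_D:*/4}
Op 12: register job_B */18 -> active={job_B:*/18, job_C:*/19, job_D:*/4}
  job_B: interval 18, next fire after T=177 is 180
  job_C: interval 19, next fire after T=177 is 190
  job_D: interval 4, next fire after T=177 is 180
Earliest fire time = 180 (job job_B)

Answer: 180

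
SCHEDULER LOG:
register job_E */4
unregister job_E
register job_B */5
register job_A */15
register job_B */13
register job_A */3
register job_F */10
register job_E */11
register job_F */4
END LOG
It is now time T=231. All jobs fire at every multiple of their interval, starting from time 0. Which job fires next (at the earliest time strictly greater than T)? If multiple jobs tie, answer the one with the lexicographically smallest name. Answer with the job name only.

Op 1: register job_E */4 -> active={job_E:*/4}
Op 2: unregister job_E -> active={}
Op 3: register job_B */5 -> active={job_B:*/5}
Op 4: register job_A */15 -> active={job_A:*/15, job_B:*/5}
Op 5: register job_B */13 -> active={job_A:*/15, job_B:*/13}
Op 6: register job_A */3 -> active={job_A:*/3, job_B:*/13}
Op 7: register job_F */10 -> active={job_A:*/3, job_B:*/13, job_F:*/10}
Op 8: register job_E */11 -> active={job_A:*/3, job_B:*/13, job_E:*/11, job_F:*/10}
Op 9: register job_F */4 -> active={job_A:*/3, job_B:*/13, job_E:*/11, job_F:*/4}
  job_A: interval 3, next fire after T=231 is 234
  job_B: interval 13, next fire after T=231 is 234
  job_E: interval 11, next fire after T=231 is 242
  job_F: interval 4, next fire after T=231 is 232
Earliest = 232, winner (lex tiebreak) = job_F

Answer: job_F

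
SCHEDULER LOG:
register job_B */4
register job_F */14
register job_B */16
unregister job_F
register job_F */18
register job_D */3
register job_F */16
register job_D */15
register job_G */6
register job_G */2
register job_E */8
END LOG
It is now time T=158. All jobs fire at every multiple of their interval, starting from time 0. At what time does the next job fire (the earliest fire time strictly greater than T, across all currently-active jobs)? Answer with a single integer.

Answer: 160

Derivation:
Op 1: register job_B */4 -> active={job_B:*/4}
Op 2: register job_F */14 -> active={job_B:*/4, job_F:*/14}
Op 3: register job_B */16 -> active={job_B:*/16, job_F:*/14}
Op 4: unregister job_F -> active={job_B:*/16}
Op 5: register job_F */18 -> active={job_B:*/16, job_F:*/18}
Op 6: register job_D */3 -> active={job_B:*/16, job_D:*/3, job_F:*/18}
Op 7: register job_F */16 -> active={job_B:*/16, job_D:*/3, job_F:*/16}
Op 8: register job_D */15 -> active={job_B:*/16, job_D:*/15, job_F:*/16}
Op 9: register job_G */6 -> active={job_B:*/16, job_D:*/15, job_F:*/16, job_G:*/6}
Op 10: register job_G */2 -> active={job_B:*/16, job_D:*/15, job_F:*/16, job_G:*/2}
Op 11: register job_E */8 -> active={job_B:*/16, job_D:*/15, job_E:*/8, job_F:*/16, job_G:*/2}
  job_B: interval 16, next fire after T=158 is 160
  job_D: interval 15, next fire after T=158 is 165
  job_E: interval 8, next fire after T=158 is 160
  job_F: interval 16, next fire after T=158 is 160
  job_G: interval 2, next fire after T=158 is 160
Earliest fire time = 160 (job job_B)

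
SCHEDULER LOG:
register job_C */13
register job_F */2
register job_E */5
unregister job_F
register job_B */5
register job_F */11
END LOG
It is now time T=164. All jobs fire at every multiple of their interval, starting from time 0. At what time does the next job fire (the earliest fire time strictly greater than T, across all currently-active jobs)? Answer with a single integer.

Answer: 165

Derivation:
Op 1: register job_C */13 -> active={job_C:*/13}
Op 2: register job_F */2 -> active={job_C:*/13, job_F:*/2}
Op 3: register job_E */5 -> active={job_C:*/13, job_E:*/5, job_F:*/2}
Op 4: unregister job_F -> active={job_C:*/13, job_E:*/5}
Op 5: register job_B */5 -> active={job_B:*/5, job_C:*/13, job_E:*/5}
Op 6: register job_F */11 -> active={job_B:*/5, job_C:*/13, job_E:*/5, job_F:*/11}
  job_B: interval 5, next fire after T=164 is 165
  job_C: interval 13, next fire after T=164 is 169
  job_E: interval 5, next fire after T=164 is 165
  job_F: interval 11, next fire after T=164 is 165
Earliest fire time = 165 (job job_B)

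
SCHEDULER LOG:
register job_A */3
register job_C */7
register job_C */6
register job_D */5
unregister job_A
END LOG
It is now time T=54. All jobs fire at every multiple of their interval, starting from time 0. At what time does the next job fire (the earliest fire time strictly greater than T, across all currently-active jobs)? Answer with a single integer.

Answer: 55

Derivation:
Op 1: register job_A */3 -> active={job_A:*/3}
Op 2: register job_C */7 -> active={job_A:*/3, job_C:*/7}
Op 3: register job_C */6 -> active={job_A:*/3, job_C:*/6}
Op 4: register job_D */5 -> active={job_A:*/3, job_C:*/6, job_D:*/5}
Op 5: unregister job_A -> active={job_C:*/6, job_D:*/5}
  job_C: interval 6, next fire after T=54 is 60
  job_D: interval 5, next fire after T=54 is 55
Earliest fire time = 55 (job job_D)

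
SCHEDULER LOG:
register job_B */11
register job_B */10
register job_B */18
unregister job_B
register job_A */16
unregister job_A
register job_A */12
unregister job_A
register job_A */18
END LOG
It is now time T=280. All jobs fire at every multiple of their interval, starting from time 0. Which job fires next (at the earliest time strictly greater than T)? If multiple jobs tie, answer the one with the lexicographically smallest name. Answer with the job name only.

Answer: job_A

Derivation:
Op 1: register job_B */11 -> active={job_B:*/11}
Op 2: register job_B */10 -> active={job_B:*/10}
Op 3: register job_B */18 -> active={job_B:*/18}
Op 4: unregister job_B -> active={}
Op 5: register job_A */16 -> active={job_A:*/16}
Op 6: unregister job_A -> active={}
Op 7: register job_A */12 -> active={job_A:*/12}
Op 8: unregister job_A -> active={}
Op 9: register job_A */18 -> active={job_A:*/18}
  job_A: interval 18, next fire after T=280 is 288
Earliest = 288, winner (lex tiebreak) = job_A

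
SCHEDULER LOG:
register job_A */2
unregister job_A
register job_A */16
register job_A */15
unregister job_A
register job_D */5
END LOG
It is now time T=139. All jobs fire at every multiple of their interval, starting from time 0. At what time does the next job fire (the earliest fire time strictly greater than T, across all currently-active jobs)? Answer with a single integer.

Answer: 140

Derivation:
Op 1: register job_A */2 -> active={job_A:*/2}
Op 2: unregister job_A -> active={}
Op 3: register job_A */16 -> active={job_A:*/16}
Op 4: register job_A */15 -> active={job_A:*/15}
Op 5: unregister job_A -> active={}
Op 6: register job_D */5 -> active={job_D:*/5}
  job_D: interval 5, next fire after T=139 is 140
Earliest fire time = 140 (job job_D)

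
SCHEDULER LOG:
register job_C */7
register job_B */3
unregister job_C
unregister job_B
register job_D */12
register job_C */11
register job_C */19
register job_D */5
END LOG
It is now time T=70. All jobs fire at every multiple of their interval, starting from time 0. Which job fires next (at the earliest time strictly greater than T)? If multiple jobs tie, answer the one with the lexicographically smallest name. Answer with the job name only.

Answer: job_D

Derivation:
Op 1: register job_C */7 -> active={job_C:*/7}
Op 2: register job_B */3 -> active={job_B:*/3, job_C:*/7}
Op 3: unregister job_C -> active={job_B:*/3}
Op 4: unregister job_B -> active={}
Op 5: register job_D */12 -> active={job_D:*/12}
Op 6: register job_C */11 -> active={job_C:*/11, job_D:*/12}
Op 7: register job_C */19 -> active={job_C:*/19, job_D:*/12}
Op 8: register job_D */5 -> active={job_C:*/19, job_D:*/5}
  job_C: interval 19, next fire after T=70 is 76
  job_D: interval 5, next fire after T=70 is 75
Earliest = 75, winner (lex tiebreak) = job_D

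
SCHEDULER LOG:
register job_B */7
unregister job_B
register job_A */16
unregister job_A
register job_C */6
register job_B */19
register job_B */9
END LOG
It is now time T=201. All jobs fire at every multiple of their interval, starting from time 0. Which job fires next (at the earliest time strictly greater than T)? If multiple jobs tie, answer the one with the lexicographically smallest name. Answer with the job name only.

Answer: job_C

Derivation:
Op 1: register job_B */7 -> active={job_B:*/7}
Op 2: unregister job_B -> active={}
Op 3: register job_A */16 -> active={job_A:*/16}
Op 4: unregister job_A -> active={}
Op 5: register job_C */6 -> active={job_C:*/6}
Op 6: register job_B */19 -> active={job_B:*/19, job_C:*/6}
Op 7: register job_B */9 -> active={job_B:*/9, job_C:*/6}
  job_B: interval 9, next fire after T=201 is 207
  job_C: interval 6, next fire after T=201 is 204
Earliest = 204, winner (lex tiebreak) = job_C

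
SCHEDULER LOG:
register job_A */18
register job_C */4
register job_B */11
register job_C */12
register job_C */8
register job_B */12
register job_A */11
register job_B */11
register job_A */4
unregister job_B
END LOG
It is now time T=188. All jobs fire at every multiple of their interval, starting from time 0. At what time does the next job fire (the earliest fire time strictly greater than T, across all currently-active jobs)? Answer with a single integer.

Answer: 192

Derivation:
Op 1: register job_A */18 -> active={job_A:*/18}
Op 2: register job_C */4 -> active={job_A:*/18, job_C:*/4}
Op 3: register job_B */11 -> active={job_A:*/18, job_B:*/11, job_C:*/4}
Op 4: register job_C */12 -> active={job_A:*/18, job_B:*/11, job_C:*/12}
Op 5: register job_C */8 -> active={job_A:*/18, job_B:*/11, job_C:*/8}
Op 6: register job_B */12 -> active={job_A:*/18, job_B:*/12, job_C:*/8}
Op 7: register job_A */11 -> active={job_A:*/11, job_B:*/12, job_C:*/8}
Op 8: register job_B */11 -> active={job_A:*/11, job_B:*/11, job_C:*/8}
Op 9: register job_A */4 -> active={job_A:*/4, job_B:*/11, job_C:*/8}
Op 10: unregister job_B -> active={job_A:*/4, job_C:*/8}
  job_A: interval 4, next fire after T=188 is 192
  job_C: interval 8, next fire after T=188 is 192
Earliest fire time = 192 (job job_A)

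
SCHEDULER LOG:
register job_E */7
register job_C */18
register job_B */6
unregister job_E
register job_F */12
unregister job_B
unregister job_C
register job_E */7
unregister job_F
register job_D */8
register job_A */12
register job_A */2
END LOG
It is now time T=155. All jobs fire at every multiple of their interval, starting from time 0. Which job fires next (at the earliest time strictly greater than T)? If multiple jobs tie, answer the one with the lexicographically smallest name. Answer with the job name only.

Op 1: register job_E */7 -> active={job_E:*/7}
Op 2: register job_C */18 -> active={job_C:*/18, job_E:*/7}
Op 3: register job_B */6 -> active={job_B:*/6, job_C:*/18, job_E:*/7}
Op 4: unregister job_E -> active={job_B:*/6, job_C:*/18}
Op 5: register job_F */12 -> active={job_B:*/6, job_C:*/18, job_F:*/12}
Op 6: unregister job_B -> active={job_C:*/18, job_F:*/12}
Op 7: unregister job_C -> active={job_F:*/12}
Op 8: register job_E */7 -> active={job_E:*/7, job_F:*/12}
Op 9: unregister job_F -> active={job_E:*/7}
Op 10: register job_D */8 -> active={job_D:*/8, job_E:*/7}
Op 11: register job_A */12 -> active={job_A:*/12, job_D:*/8, job_E:*/7}
Op 12: register job_A */2 -> active={job_A:*/2, job_D:*/8, job_E:*/7}
  job_A: interval 2, next fire after T=155 is 156
  job_D: interval 8, next fire after T=155 is 160
  job_E: interval 7, next fire after T=155 is 161
Earliest = 156, winner (lex tiebreak) = job_A

Answer: job_A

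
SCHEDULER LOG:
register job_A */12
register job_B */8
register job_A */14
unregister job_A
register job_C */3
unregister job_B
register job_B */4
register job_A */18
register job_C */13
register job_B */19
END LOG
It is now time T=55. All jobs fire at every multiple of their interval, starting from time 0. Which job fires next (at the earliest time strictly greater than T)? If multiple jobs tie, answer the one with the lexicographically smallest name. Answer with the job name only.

Answer: job_B

Derivation:
Op 1: register job_A */12 -> active={job_A:*/12}
Op 2: register job_B */8 -> active={job_A:*/12, job_B:*/8}
Op 3: register job_A */14 -> active={job_A:*/14, job_B:*/8}
Op 4: unregister job_A -> active={job_B:*/8}
Op 5: register job_C */3 -> active={job_B:*/8, job_C:*/3}
Op 6: unregister job_B -> active={job_C:*/3}
Op 7: register job_B */4 -> active={job_B:*/4, job_C:*/3}
Op 8: register job_A */18 -> active={job_A:*/18, job_B:*/4, job_C:*/3}
Op 9: register job_C */13 -> active={job_A:*/18, job_B:*/4, job_C:*/13}
Op 10: register job_B */19 -> active={job_A:*/18, job_B:*/19, job_C:*/13}
  job_A: interval 18, next fire after T=55 is 72
  job_B: interval 19, next fire after T=55 is 57
  job_C: interval 13, next fire after T=55 is 65
Earliest = 57, winner (lex tiebreak) = job_B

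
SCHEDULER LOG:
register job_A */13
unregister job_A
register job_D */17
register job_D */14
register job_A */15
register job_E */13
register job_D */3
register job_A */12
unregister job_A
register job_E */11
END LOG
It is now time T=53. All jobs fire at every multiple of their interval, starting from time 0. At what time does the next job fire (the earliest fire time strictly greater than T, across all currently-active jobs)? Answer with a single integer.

Answer: 54

Derivation:
Op 1: register job_A */13 -> active={job_A:*/13}
Op 2: unregister job_A -> active={}
Op 3: register job_D */17 -> active={job_D:*/17}
Op 4: register job_D */14 -> active={job_D:*/14}
Op 5: register job_A */15 -> active={job_A:*/15, job_D:*/14}
Op 6: register job_E */13 -> active={job_A:*/15, job_D:*/14, job_E:*/13}
Op 7: register job_D */3 -> active={job_A:*/15, job_D:*/3, job_E:*/13}
Op 8: register job_A */12 -> active={job_A:*/12, job_D:*/3, job_E:*/13}
Op 9: unregister job_A -> active={job_D:*/3, job_E:*/13}
Op 10: register job_E */11 -> active={job_D:*/3, job_E:*/11}
  job_D: interval 3, next fire after T=53 is 54
  job_E: interval 11, next fire after T=53 is 55
Earliest fire time = 54 (job job_D)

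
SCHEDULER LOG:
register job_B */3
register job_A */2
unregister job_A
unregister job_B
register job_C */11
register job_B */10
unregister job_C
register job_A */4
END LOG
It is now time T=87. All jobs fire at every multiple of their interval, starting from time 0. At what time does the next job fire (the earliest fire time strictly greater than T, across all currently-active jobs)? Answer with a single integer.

Answer: 88

Derivation:
Op 1: register job_B */3 -> active={job_B:*/3}
Op 2: register job_A */2 -> active={job_A:*/2, job_B:*/3}
Op 3: unregister job_A -> active={job_B:*/3}
Op 4: unregister job_B -> active={}
Op 5: register job_C */11 -> active={job_C:*/11}
Op 6: register job_B */10 -> active={job_B:*/10, job_C:*/11}
Op 7: unregister job_C -> active={job_B:*/10}
Op 8: register job_A */4 -> active={job_A:*/4, job_B:*/10}
  job_A: interval 4, next fire after T=87 is 88
  job_B: interval 10, next fire after T=87 is 90
Earliest fire time = 88 (job job_A)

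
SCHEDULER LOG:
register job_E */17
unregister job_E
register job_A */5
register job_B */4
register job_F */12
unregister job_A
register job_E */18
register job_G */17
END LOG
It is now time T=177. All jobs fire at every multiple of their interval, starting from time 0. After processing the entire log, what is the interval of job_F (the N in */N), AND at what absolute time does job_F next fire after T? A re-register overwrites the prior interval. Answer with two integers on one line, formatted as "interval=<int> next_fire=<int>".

Answer: interval=12 next_fire=180

Derivation:
Op 1: register job_E */17 -> active={job_E:*/17}
Op 2: unregister job_E -> active={}
Op 3: register job_A */5 -> active={job_A:*/5}
Op 4: register job_B */4 -> active={job_A:*/5, job_B:*/4}
Op 5: register job_F */12 -> active={job_A:*/5, job_B:*/4, job_F:*/12}
Op 6: unregister job_A -> active={job_B:*/4, job_F:*/12}
Op 7: register job_E */18 -> active={job_B:*/4, job_E:*/18, job_F:*/12}
Op 8: register job_G */17 -> active={job_B:*/4, job_E:*/18, job_F:*/12, job_G:*/17}
Final interval of job_F = 12
Next fire of job_F after T=177: (177//12+1)*12 = 180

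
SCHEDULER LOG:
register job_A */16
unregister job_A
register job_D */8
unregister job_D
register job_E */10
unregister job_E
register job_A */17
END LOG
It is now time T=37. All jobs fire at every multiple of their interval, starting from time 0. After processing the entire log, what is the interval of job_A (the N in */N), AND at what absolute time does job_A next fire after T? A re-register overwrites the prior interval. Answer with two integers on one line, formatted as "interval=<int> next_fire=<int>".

Answer: interval=17 next_fire=51

Derivation:
Op 1: register job_A */16 -> active={job_A:*/16}
Op 2: unregister job_A -> active={}
Op 3: register job_D */8 -> active={job_D:*/8}
Op 4: unregister job_D -> active={}
Op 5: register job_E */10 -> active={job_E:*/10}
Op 6: unregister job_E -> active={}
Op 7: register job_A */17 -> active={job_A:*/17}
Final interval of job_A = 17
Next fire of job_A after T=37: (37//17+1)*17 = 51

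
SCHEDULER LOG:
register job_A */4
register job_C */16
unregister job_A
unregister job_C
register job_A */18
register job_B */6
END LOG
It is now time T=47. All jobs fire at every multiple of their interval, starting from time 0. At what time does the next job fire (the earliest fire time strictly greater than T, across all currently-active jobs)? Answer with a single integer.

Op 1: register job_A */4 -> active={job_A:*/4}
Op 2: register job_C */16 -> active={job_A:*/4, job_C:*/16}
Op 3: unregister job_A -> active={job_C:*/16}
Op 4: unregister job_C -> active={}
Op 5: register job_A */18 -> active={job_A:*/18}
Op 6: register job_B */6 -> active={job_A:*/18, job_B:*/6}
  job_A: interval 18, next fire after T=47 is 54
  job_B: interval 6, next fire after T=47 is 48
Earliest fire time = 48 (job job_B)

Answer: 48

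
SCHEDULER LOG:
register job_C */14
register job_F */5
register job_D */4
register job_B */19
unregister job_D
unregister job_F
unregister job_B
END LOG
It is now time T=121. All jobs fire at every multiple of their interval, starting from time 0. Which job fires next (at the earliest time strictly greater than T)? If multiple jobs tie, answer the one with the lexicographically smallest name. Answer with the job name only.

Op 1: register job_C */14 -> active={job_C:*/14}
Op 2: register job_F */5 -> active={job_C:*/14, job_F:*/5}
Op 3: register job_D */4 -> active={job_C:*/14, job_D:*/4, job_F:*/5}
Op 4: register job_B */19 -> active={job_B:*/19, job_C:*/14, job_D:*/4, job_F:*/5}
Op 5: unregister job_D -> active={job_B:*/19, job_C:*/14, job_F:*/5}
Op 6: unregister job_F -> active={job_B:*/19, job_C:*/14}
Op 7: unregister job_B -> active={job_C:*/14}
  job_C: interval 14, next fire after T=121 is 126
Earliest = 126, winner (lex tiebreak) = job_C

Answer: job_C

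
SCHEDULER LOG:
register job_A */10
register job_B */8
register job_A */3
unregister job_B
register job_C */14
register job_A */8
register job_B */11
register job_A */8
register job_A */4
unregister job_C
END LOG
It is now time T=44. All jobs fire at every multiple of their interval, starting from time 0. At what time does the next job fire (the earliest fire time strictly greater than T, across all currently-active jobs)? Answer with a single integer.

Op 1: register job_A */10 -> active={job_A:*/10}
Op 2: register job_B */8 -> active={job_A:*/10, job_B:*/8}
Op 3: register job_A */3 -> active={job_A:*/3, job_B:*/8}
Op 4: unregister job_B -> active={job_A:*/3}
Op 5: register job_C */14 -> active={job_A:*/3, job_C:*/14}
Op 6: register job_A */8 -> active={job_A:*/8, job_C:*/14}
Op 7: register job_B */11 -> active={job_A:*/8, job_B:*/11, job_C:*/14}
Op 8: register job_A */8 -> active={job_A:*/8, job_B:*/11, job_C:*/14}
Op 9: register job_A */4 -> active={job_A:*/4, job_B:*/11, job_C:*/14}
Op 10: unregister job_C -> active={job_A:*/4, job_B:*/11}
  job_A: interval 4, next fire after T=44 is 48
  job_B: interval 11, next fire after T=44 is 55
Earliest fire time = 48 (job job_A)

Answer: 48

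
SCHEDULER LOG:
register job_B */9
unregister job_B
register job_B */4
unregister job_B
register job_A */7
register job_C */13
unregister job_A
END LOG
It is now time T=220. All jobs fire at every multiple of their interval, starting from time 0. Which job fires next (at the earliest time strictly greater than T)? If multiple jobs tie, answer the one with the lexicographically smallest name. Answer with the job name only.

Op 1: register job_B */9 -> active={job_B:*/9}
Op 2: unregister job_B -> active={}
Op 3: register job_B */4 -> active={job_B:*/4}
Op 4: unregister job_B -> active={}
Op 5: register job_A */7 -> active={job_A:*/7}
Op 6: register job_C */13 -> active={job_A:*/7, job_C:*/13}
Op 7: unregister job_A -> active={job_C:*/13}
  job_C: interval 13, next fire after T=220 is 221
Earliest = 221, winner (lex tiebreak) = job_C

Answer: job_C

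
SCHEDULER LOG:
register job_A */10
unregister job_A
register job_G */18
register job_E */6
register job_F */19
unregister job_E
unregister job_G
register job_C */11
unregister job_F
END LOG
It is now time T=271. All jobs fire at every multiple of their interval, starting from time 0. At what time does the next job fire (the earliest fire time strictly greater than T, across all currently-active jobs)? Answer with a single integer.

Answer: 275

Derivation:
Op 1: register job_A */10 -> active={job_A:*/10}
Op 2: unregister job_A -> active={}
Op 3: register job_G */18 -> active={job_G:*/18}
Op 4: register job_E */6 -> active={job_E:*/6, job_G:*/18}
Op 5: register job_F */19 -> active={job_E:*/6, job_F:*/19, job_G:*/18}
Op 6: unregister job_E -> active={job_F:*/19, job_G:*/18}
Op 7: unregister job_G -> active={job_F:*/19}
Op 8: register job_C */11 -> active={job_C:*/11, job_F:*/19}
Op 9: unregister job_F -> active={job_C:*/11}
  job_C: interval 11, next fire after T=271 is 275
Earliest fire time = 275 (job job_C)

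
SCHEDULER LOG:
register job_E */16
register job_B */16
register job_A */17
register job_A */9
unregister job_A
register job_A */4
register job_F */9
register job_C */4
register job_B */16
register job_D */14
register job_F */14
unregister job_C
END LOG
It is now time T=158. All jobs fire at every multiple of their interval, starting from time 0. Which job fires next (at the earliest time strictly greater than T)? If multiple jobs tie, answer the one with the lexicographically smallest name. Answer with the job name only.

Answer: job_A

Derivation:
Op 1: register job_E */16 -> active={job_E:*/16}
Op 2: register job_B */16 -> active={job_B:*/16, job_E:*/16}
Op 3: register job_A */17 -> active={job_A:*/17, job_B:*/16, job_E:*/16}
Op 4: register job_A */9 -> active={job_A:*/9, job_B:*/16, job_E:*/16}
Op 5: unregister job_A -> active={job_B:*/16, job_E:*/16}
Op 6: register job_A */4 -> active={job_A:*/4, job_B:*/16, job_E:*/16}
Op 7: register job_F */9 -> active={job_A:*/4, job_B:*/16, job_E:*/16, job_F:*/9}
Op 8: register job_C */4 -> active={job_A:*/4, job_B:*/16, job_C:*/4, job_E:*/16, job_F:*/9}
Op 9: register job_B */16 -> active={job_A:*/4, job_B:*/16, job_C:*/4, job_E:*/16, job_F:*/9}
Op 10: register job_D */14 -> active={job_A:*/4, job_B:*/16, job_C:*/4, job_D:*/14, job_E:*/16, job_F:*/9}
Op 11: register job_F */14 -> active={job_A:*/4, job_B:*/16, job_C:*/4, job_D:*/14, job_E:*/16, job_F:*/14}
Op 12: unregister job_C -> active={job_A:*/4, job_B:*/16, job_D:*/14, job_E:*/16, job_F:*/14}
  job_A: interval 4, next fire after T=158 is 160
  job_B: interval 16, next fire after T=158 is 160
  job_D: interval 14, next fire after T=158 is 168
  job_E: interval 16, next fire after T=158 is 160
  job_F: interval 14, next fire after T=158 is 168
Earliest = 160, winner (lex tiebreak) = job_A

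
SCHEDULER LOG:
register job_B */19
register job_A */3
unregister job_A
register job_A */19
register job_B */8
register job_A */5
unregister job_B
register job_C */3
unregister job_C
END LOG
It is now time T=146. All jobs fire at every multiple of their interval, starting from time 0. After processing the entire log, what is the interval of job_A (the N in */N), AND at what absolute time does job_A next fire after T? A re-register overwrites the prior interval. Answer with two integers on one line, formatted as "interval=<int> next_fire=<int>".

Op 1: register job_B */19 -> active={job_B:*/19}
Op 2: register job_A */3 -> active={job_A:*/3, job_B:*/19}
Op 3: unregister job_A -> active={job_B:*/19}
Op 4: register job_A */19 -> active={job_A:*/19, job_B:*/19}
Op 5: register job_B */8 -> active={job_A:*/19, job_B:*/8}
Op 6: register job_A */5 -> active={job_A:*/5, job_B:*/8}
Op 7: unregister job_B -> active={job_A:*/5}
Op 8: register job_C */3 -> active={job_A:*/5, job_C:*/3}
Op 9: unregister job_C -> active={job_A:*/5}
Final interval of job_A = 5
Next fire of job_A after T=146: (146//5+1)*5 = 150

Answer: interval=5 next_fire=150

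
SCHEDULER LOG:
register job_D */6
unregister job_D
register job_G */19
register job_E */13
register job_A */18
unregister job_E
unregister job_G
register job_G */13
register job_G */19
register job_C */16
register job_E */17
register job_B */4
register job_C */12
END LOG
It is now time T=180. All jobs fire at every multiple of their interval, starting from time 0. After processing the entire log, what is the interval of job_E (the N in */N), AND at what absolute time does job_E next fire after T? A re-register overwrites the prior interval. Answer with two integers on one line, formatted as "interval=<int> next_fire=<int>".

Answer: interval=17 next_fire=187

Derivation:
Op 1: register job_D */6 -> active={job_D:*/6}
Op 2: unregister job_D -> active={}
Op 3: register job_G */19 -> active={job_G:*/19}
Op 4: register job_E */13 -> active={job_E:*/13, job_G:*/19}
Op 5: register job_A */18 -> active={job_A:*/18, job_E:*/13, job_G:*/19}
Op 6: unregister job_E -> active={job_A:*/18, job_G:*/19}
Op 7: unregister job_G -> active={job_A:*/18}
Op 8: register job_G */13 -> active={job_A:*/18, job_G:*/13}
Op 9: register job_G */19 -> active={job_A:*/18, job_G:*/19}
Op 10: register job_C */16 -> active={job_A:*/18, job_C:*/16, job_G:*/19}
Op 11: register job_E */17 -> active={job_A:*/18, job_C:*/16, job_E:*/17, job_G:*/19}
Op 12: register job_B */4 -> active={job_A:*/18, job_B:*/4, job_C:*/16, job_E:*/17, job_G:*/19}
Op 13: register job_C */12 -> active={job_A:*/18, job_B:*/4, job_C:*/12, job_E:*/17, job_G:*/19}
Final interval of job_E = 17
Next fire of job_E after T=180: (180//17+1)*17 = 187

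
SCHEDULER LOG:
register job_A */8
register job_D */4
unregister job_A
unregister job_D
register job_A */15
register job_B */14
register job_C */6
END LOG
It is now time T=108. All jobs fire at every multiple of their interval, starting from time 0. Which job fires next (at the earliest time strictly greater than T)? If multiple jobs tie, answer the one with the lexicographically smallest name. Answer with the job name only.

Answer: job_B

Derivation:
Op 1: register job_A */8 -> active={job_A:*/8}
Op 2: register job_D */4 -> active={job_A:*/8, job_D:*/4}
Op 3: unregister job_A -> active={job_D:*/4}
Op 4: unregister job_D -> active={}
Op 5: register job_A */15 -> active={job_A:*/15}
Op 6: register job_B */14 -> active={job_A:*/15, job_B:*/14}
Op 7: register job_C */6 -> active={job_A:*/15, job_B:*/14, job_C:*/6}
  job_A: interval 15, next fire after T=108 is 120
  job_B: interval 14, next fire after T=108 is 112
  job_C: interval 6, next fire after T=108 is 114
Earliest = 112, winner (lex tiebreak) = job_B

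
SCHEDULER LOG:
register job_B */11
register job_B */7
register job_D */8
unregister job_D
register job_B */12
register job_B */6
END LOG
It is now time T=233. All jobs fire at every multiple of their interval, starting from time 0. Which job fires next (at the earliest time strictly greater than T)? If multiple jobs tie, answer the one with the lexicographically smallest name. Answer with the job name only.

Answer: job_B

Derivation:
Op 1: register job_B */11 -> active={job_B:*/11}
Op 2: register job_B */7 -> active={job_B:*/7}
Op 3: register job_D */8 -> active={job_B:*/7, job_D:*/8}
Op 4: unregister job_D -> active={job_B:*/7}
Op 5: register job_B */12 -> active={job_B:*/12}
Op 6: register job_B */6 -> active={job_B:*/6}
  job_B: interval 6, next fire after T=233 is 234
Earliest = 234, winner (lex tiebreak) = job_B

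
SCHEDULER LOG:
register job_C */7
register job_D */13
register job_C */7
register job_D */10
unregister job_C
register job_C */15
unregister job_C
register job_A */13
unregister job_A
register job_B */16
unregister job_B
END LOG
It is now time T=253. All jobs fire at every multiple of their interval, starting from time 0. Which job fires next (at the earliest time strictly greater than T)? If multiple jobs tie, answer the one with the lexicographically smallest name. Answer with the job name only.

Answer: job_D

Derivation:
Op 1: register job_C */7 -> active={job_C:*/7}
Op 2: register job_D */13 -> active={job_C:*/7, job_D:*/13}
Op 3: register job_C */7 -> active={job_C:*/7, job_D:*/13}
Op 4: register job_D */10 -> active={job_C:*/7, job_D:*/10}
Op 5: unregister job_C -> active={job_D:*/10}
Op 6: register job_C */15 -> active={job_C:*/15, job_D:*/10}
Op 7: unregister job_C -> active={job_D:*/10}
Op 8: register job_A */13 -> active={job_A:*/13, job_D:*/10}
Op 9: unregister job_A -> active={job_D:*/10}
Op 10: register job_B */16 -> active={job_B:*/16, job_D:*/10}
Op 11: unregister job_B -> active={job_D:*/10}
  job_D: interval 10, next fire after T=253 is 260
Earliest = 260, winner (lex tiebreak) = job_D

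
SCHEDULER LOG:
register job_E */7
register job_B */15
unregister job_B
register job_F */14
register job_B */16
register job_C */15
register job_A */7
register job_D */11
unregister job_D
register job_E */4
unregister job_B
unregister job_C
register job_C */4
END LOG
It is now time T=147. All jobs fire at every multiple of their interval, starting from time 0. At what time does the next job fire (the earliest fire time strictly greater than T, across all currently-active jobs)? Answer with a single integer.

Op 1: register job_E */7 -> active={job_E:*/7}
Op 2: register job_B */15 -> active={job_B:*/15, job_E:*/7}
Op 3: unregister job_B -> active={job_E:*/7}
Op 4: register job_F */14 -> active={job_E:*/7, job_F:*/14}
Op 5: register job_B */16 -> active={job_B:*/16, job_E:*/7, job_F:*/14}
Op 6: register job_C */15 -> active={job_B:*/16, job_C:*/15, job_E:*/7, job_F:*/14}
Op 7: register job_A */7 -> active={job_A:*/7, job_B:*/16, job_C:*/15, job_E:*/7, job_F:*/14}
Op 8: register job_D */11 -> active={job_A:*/7, job_B:*/16, job_C:*/15, job_D:*/11, job_E:*/7, job_F:*/14}
Op 9: unregister job_D -> active={job_A:*/7, job_B:*/16, job_C:*/15, job_E:*/7, job_F:*/14}
Op 10: register job_E */4 -> active={job_A:*/7, job_B:*/16, job_C:*/15, job_E:*/4, job_F:*/14}
Op 11: unregister job_B -> active={job_A:*/7, job_C:*/15, job_E:*/4, job_F:*/14}
Op 12: unregister job_C -> active={job_A:*/7, job_E:*/4, job_F:*/14}
Op 13: register job_C */4 -> active={job_A:*/7, job_C:*/4, job_E:*/4, job_F:*/14}
  job_A: interval 7, next fire after T=147 is 154
  job_C: interval 4, next fire after T=147 is 148
  job_E: interval 4, next fire after T=147 is 148
  job_F: interval 14, next fire after T=147 is 154
Earliest fire time = 148 (job job_C)

Answer: 148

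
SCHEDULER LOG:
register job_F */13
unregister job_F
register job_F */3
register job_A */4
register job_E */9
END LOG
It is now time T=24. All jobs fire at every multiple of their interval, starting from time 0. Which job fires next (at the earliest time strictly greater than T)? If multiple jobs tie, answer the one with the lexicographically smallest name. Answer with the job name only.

Op 1: register job_F */13 -> active={job_F:*/13}
Op 2: unregister job_F -> active={}
Op 3: register job_F */3 -> active={job_F:*/3}
Op 4: register job_A */4 -> active={job_A:*/4, job_F:*/3}
Op 5: register job_E */9 -> active={job_A:*/4, job_E:*/9, job_F:*/3}
  job_A: interval 4, next fire after T=24 is 28
  job_E: interval 9, next fire after T=24 is 27
  job_F: interval 3, next fire after T=24 is 27
Earliest = 27, winner (lex tiebreak) = job_E

Answer: job_E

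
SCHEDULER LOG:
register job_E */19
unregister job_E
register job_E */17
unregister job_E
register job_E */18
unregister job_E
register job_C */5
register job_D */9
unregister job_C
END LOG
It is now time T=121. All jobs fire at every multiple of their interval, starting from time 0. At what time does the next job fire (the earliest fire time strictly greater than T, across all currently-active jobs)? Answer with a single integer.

Answer: 126

Derivation:
Op 1: register job_E */19 -> active={job_E:*/19}
Op 2: unregister job_E -> active={}
Op 3: register job_E */17 -> active={job_E:*/17}
Op 4: unregister job_E -> active={}
Op 5: register job_E */18 -> active={job_E:*/18}
Op 6: unregister job_E -> active={}
Op 7: register job_C */5 -> active={job_C:*/5}
Op 8: register job_D */9 -> active={job_C:*/5, job_D:*/9}
Op 9: unregister job_C -> active={job_D:*/9}
  job_D: interval 9, next fire after T=121 is 126
Earliest fire time = 126 (job job_D)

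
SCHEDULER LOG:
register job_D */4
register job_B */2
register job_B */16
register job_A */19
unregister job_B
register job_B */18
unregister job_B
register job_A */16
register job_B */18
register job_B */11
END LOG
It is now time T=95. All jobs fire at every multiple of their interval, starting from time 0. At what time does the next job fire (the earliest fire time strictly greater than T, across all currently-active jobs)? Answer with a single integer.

Op 1: register job_D */4 -> active={job_D:*/4}
Op 2: register job_B */2 -> active={job_B:*/2, job_D:*/4}
Op 3: register job_B */16 -> active={job_B:*/16, job_D:*/4}
Op 4: register job_A */19 -> active={job_A:*/19, job_B:*/16, job_D:*/4}
Op 5: unregister job_B -> active={job_A:*/19, job_D:*/4}
Op 6: register job_B */18 -> active={job_A:*/19, job_B:*/18, job_D:*/4}
Op 7: unregister job_B -> active={job_A:*/19, job_D:*/4}
Op 8: register job_A */16 -> active={job_A:*/16, job_D:*/4}
Op 9: register job_B */18 -> active={job_A:*/16, job_B:*/18, job_D:*/4}
Op 10: register job_B */11 -> active={job_A:*/16, job_B:*/11, job_D:*/4}
  job_A: interval 16, next fire after T=95 is 96
  job_B: interval 11, next fire after T=95 is 99
  job_D: interval 4, next fire after T=95 is 96
Earliest fire time = 96 (job job_A)

Answer: 96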